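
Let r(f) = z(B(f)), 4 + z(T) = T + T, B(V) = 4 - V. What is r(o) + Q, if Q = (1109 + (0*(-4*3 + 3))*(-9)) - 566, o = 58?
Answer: 431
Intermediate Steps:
z(T) = -4 + 2*T (z(T) = -4 + (T + T) = -4 + 2*T)
r(f) = 4 - 2*f (r(f) = -4 + 2*(4 - f) = -4 + (8 - 2*f) = 4 - 2*f)
Q = 543 (Q = (1109 + (0*(-12 + 3))*(-9)) - 566 = (1109 + (0*(-9))*(-9)) - 566 = (1109 + 0*(-9)) - 566 = (1109 + 0) - 566 = 1109 - 566 = 543)
r(o) + Q = (4 - 2*58) + 543 = (4 - 116) + 543 = -112 + 543 = 431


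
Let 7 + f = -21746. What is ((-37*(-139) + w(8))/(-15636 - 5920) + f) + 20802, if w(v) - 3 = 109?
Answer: -20505011/21556 ≈ -951.24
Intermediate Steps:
f = -21753 (f = -7 - 21746 = -21753)
w(v) = 112 (w(v) = 3 + 109 = 112)
((-37*(-139) + w(8))/(-15636 - 5920) + f) + 20802 = ((-37*(-139) + 112)/(-15636 - 5920) - 21753) + 20802 = ((5143 + 112)/(-21556) - 21753) + 20802 = (5255*(-1/21556) - 21753) + 20802 = (-5255/21556 - 21753) + 20802 = -468912923/21556 + 20802 = -20505011/21556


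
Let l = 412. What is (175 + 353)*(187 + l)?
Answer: 316272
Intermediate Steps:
(175 + 353)*(187 + l) = (175 + 353)*(187 + 412) = 528*599 = 316272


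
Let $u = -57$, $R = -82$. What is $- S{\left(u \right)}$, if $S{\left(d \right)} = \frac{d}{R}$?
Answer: $- \frac{57}{82} \approx -0.69512$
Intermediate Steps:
$S{\left(d \right)} = - \frac{d}{82}$ ($S{\left(d \right)} = \frac{d}{-82} = d \left(- \frac{1}{82}\right) = - \frac{d}{82}$)
$- S{\left(u \right)} = - \frac{\left(-1\right) \left(-57\right)}{82} = \left(-1\right) \frac{57}{82} = - \frac{57}{82}$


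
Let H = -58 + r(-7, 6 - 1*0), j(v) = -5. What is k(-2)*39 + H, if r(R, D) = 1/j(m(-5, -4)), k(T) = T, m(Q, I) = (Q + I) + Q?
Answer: -681/5 ≈ -136.20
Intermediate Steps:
m(Q, I) = I + 2*Q (m(Q, I) = (I + Q) + Q = I + 2*Q)
r(R, D) = -1/5 (r(R, D) = 1/(-5) = -1/5)
H = -291/5 (H = -58 - 1/5 = -291/5 ≈ -58.200)
k(-2)*39 + H = -2*39 - 291/5 = -78 - 291/5 = -681/5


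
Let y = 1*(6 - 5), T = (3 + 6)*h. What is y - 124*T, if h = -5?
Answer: 5581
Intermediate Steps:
T = -45 (T = (3 + 6)*(-5) = 9*(-5) = -45)
y = 1 (y = 1*1 = 1)
y - 124*T = 1 - 124*(-45) = 1 + 5580 = 5581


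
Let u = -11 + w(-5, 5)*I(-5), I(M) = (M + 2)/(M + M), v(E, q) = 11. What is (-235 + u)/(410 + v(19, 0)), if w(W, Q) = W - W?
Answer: -246/421 ≈ -0.58432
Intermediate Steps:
w(W, Q) = 0
I(M) = (2 + M)/(2*M) (I(M) = (2 + M)/((2*M)) = (2 + M)*(1/(2*M)) = (2 + M)/(2*M))
u = -11 (u = -11 + 0*((1/2)*(2 - 5)/(-5)) = -11 + 0*((1/2)*(-1/5)*(-3)) = -11 + 0*(3/10) = -11 + 0 = -11)
(-235 + u)/(410 + v(19, 0)) = (-235 - 11)/(410 + 11) = -246/421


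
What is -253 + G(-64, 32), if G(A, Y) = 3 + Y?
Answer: -218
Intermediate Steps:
-253 + G(-64, 32) = -253 + (3 + 32) = -253 + 35 = -218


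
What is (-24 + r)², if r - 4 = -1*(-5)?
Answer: 225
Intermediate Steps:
r = 9 (r = 4 - 1*(-5) = 4 + 5 = 9)
(-24 + r)² = (-24 + 9)² = (-15)² = 225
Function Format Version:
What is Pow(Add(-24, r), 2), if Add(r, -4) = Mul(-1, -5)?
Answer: 225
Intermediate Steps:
r = 9 (r = Add(4, Mul(-1, -5)) = Add(4, 5) = 9)
Pow(Add(-24, r), 2) = Pow(Add(-24, 9), 2) = Pow(-15, 2) = 225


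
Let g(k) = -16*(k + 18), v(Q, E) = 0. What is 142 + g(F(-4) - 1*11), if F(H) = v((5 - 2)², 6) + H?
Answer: 94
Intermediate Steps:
F(H) = H (F(H) = 0 + H = H)
g(k) = -288 - 16*k (g(k) = -16*(18 + k) = -288 - 16*k)
142 + g(F(-4) - 1*11) = 142 + (-288 - 16*(-4 - 1*11)) = 142 + (-288 - 16*(-4 - 11)) = 142 + (-288 - 16*(-15)) = 142 + (-288 + 240) = 142 - 48 = 94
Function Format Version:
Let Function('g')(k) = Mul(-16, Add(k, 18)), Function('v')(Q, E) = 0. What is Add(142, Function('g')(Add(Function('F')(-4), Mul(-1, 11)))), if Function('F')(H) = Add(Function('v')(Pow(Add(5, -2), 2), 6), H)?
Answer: 94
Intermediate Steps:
Function('F')(H) = H (Function('F')(H) = Add(0, H) = H)
Function('g')(k) = Add(-288, Mul(-16, k)) (Function('g')(k) = Mul(-16, Add(18, k)) = Add(-288, Mul(-16, k)))
Add(142, Function('g')(Add(Function('F')(-4), Mul(-1, 11)))) = Add(142, Add(-288, Mul(-16, Add(-4, Mul(-1, 11))))) = Add(142, Add(-288, Mul(-16, Add(-4, -11)))) = Add(142, Add(-288, Mul(-16, -15))) = Add(142, Add(-288, 240)) = Add(142, -48) = 94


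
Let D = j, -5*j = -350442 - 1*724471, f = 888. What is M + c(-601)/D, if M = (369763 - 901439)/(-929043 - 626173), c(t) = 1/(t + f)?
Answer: 41005517564509/119946046052924 ≈ 0.34187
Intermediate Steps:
j = 1074913/5 (j = -(-350442 - 1*724471)/5 = -(-350442 - 724471)/5 = -1/5*(-1074913) = 1074913/5 ≈ 2.1498e+5)
c(t) = 1/(888 + t) (c(t) = 1/(t + 888) = 1/(888 + t))
D = 1074913/5 ≈ 2.1498e+5
M = 132919/388804 (M = -531676/(-1555216) = -531676*(-1/1555216) = 132919/388804 ≈ 0.34187)
M + c(-601)/D = 132919/388804 + 1/((888 - 601)*(1074913/5)) = 132919/388804 + (5/1074913)/287 = 132919/388804 + (1/287)*(5/1074913) = 132919/388804 + 5/308500031 = 41005517564509/119946046052924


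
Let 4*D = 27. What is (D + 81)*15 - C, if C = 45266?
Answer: -175799/4 ≈ -43950.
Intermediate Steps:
D = 27/4 (D = (¼)*27 = 27/4 ≈ 6.7500)
(D + 81)*15 - C = (27/4 + 81)*15 - 1*45266 = (351/4)*15 - 45266 = 5265/4 - 45266 = -175799/4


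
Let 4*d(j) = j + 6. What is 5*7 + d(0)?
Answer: 73/2 ≈ 36.500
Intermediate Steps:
d(j) = 3/2 + j/4 (d(j) = (j + 6)/4 = (6 + j)/4 = 3/2 + j/4)
5*7 + d(0) = 5*7 + (3/2 + (1/4)*0) = 35 + (3/2 + 0) = 35 + 3/2 = 73/2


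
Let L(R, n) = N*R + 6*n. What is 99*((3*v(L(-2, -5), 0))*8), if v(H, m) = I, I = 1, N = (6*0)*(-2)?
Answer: 2376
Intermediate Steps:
N = 0 (N = 0*(-2) = 0)
L(R, n) = 6*n (L(R, n) = 0*R + 6*n = 0 + 6*n = 6*n)
v(H, m) = 1
99*((3*v(L(-2, -5), 0))*8) = 99*((3*1)*8) = 99*(3*8) = 99*24 = 2376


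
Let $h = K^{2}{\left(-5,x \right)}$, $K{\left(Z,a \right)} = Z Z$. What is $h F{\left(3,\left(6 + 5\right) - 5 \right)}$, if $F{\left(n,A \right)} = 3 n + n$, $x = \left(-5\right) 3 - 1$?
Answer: $7500$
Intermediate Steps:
$x = -16$ ($x = -15 - 1 = -16$)
$K{\left(Z,a \right)} = Z^{2}$
$F{\left(n,A \right)} = 4 n$
$h = 625$ ($h = \left(\left(-5\right)^{2}\right)^{2} = 25^{2} = 625$)
$h F{\left(3,\left(6 + 5\right) - 5 \right)} = 625 \cdot 4 \cdot 3 = 625 \cdot 12 = 7500$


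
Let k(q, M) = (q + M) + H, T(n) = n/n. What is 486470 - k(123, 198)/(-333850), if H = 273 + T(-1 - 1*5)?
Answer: 32481602019/66770 ≈ 4.8647e+5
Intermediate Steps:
T(n) = 1
H = 274 (H = 273 + 1 = 274)
k(q, M) = 274 + M + q (k(q, M) = (q + M) + 274 = (M + q) + 274 = 274 + M + q)
486470 - k(123, 198)/(-333850) = 486470 - (274 + 198 + 123)/(-333850) = 486470 - 595*(-1)/333850 = 486470 - 1*(-119/66770) = 486470 + 119/66770 = 32481602019/66770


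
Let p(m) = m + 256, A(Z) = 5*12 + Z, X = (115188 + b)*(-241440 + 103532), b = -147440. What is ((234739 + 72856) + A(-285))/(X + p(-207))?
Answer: 61474/889561773 ≈ 6.9106e-5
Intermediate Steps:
X = 4447808816 (X = (115188 - 147440)*(-241440 + 103532) = -32252*(-137908) = 4447808816)
A(Z) = 60 + Z
p(m) = 256 + m
((234739 + 72856) + A(-285))/(X + p(-207)) = ((234739 + 72856) + (60 - 285))/(4447808816 + (256 - 207)) = (307595 - 225)/(4447808816 + 49) = 307370/4447808865 = 307370*(1/4447808865) = 61474/889561773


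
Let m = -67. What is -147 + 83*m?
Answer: -5708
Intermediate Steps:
-147 + 83*m = -147 + 83*(-67) = -147 - 5561 = -5708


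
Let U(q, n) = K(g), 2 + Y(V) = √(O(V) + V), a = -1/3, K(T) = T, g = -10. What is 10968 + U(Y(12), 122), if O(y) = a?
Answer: 10958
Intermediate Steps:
a = -⅓ (a = -1*⅓ = -⅓ ≈ -0.33333)
O(y) = -⅓
Y(V) = -2 + √(-⅓ + V)
U(q, n) = -10
10968 + U(Y(12), 122) = 10968 - 10 = 10958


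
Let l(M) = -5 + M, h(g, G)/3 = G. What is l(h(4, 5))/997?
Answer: 10/997 ≈ 0.010030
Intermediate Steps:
h(g, G) = 3*G
l(h(4, 5))/997 = (-5 + 3*5)/997 = (-5 + 15)*(1/997) = 10*(1/997) = 10/997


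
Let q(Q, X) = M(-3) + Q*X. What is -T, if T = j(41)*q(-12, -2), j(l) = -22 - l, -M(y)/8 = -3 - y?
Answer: 1512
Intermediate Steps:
M(y) = 24 + 8*y (M(y) = -8*(-3 - y) = 24 + 8*y)
q(Q, X) = Q*X (q(Q, X) = (24 + 8*(-3)) + Q*X = (24 - 24) + Q*X = 0 + Q*X = Q*X)
T = -1512 (T = (-22 - 1*41)*(-12*(-2)) = (-22 - 41)*24 = -63*24 = -1512)
-T = -1*(-1512) = 1512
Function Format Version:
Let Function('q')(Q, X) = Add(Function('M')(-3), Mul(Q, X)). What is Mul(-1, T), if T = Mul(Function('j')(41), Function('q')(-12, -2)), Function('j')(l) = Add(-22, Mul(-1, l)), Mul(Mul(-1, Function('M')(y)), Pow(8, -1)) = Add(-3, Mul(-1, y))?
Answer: 1512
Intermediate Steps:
Function('M')(y) = Add(24, Mul(8, y)) (Function('M')(y) = Mul(-8, Add(-3, Mul(-1, y))) = Add(24, Mul(8, y)))
Function('q')(Q, X) = Mul(Q, X) (Function('q')(Q, X) = Add(Add(24, Mul(8, -3)), Mul(Q, X)) = Add(Add(24, -24), Mul(Q, X)) = Add(0, Mul(Q, X)) = Mul(Q, X))
T = -1512 (T = Mul(Add(-22, Mul(-1, 41)), Mul(-12, -2)) = Mul(Add(-22, -41), 24) = Mul(-63, 24) = -1512)
Mul(-1, T) = Mul(-1, -1512) = 1512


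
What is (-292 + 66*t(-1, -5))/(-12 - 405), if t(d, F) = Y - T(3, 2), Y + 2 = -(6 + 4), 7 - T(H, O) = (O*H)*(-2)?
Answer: 2338/417 ≈ 5.6067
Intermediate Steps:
T(H, O) = 7 + 2*H*O (T(H, O) = 7 - O*H*(-2) = 7 - H*O*(-2) = 7 - (-2)*H*O = 7 + 2*H*O)
Y = -12 (Y = -2 - (6 + 4) = -2 - 1*10 = -2 - 10 = -12)
t(d, F) = -31 (t(d, F) = -12 - (7 + 2*3*2) = -12 - (7 + 12) = -12 - 1*19 = -12 - 19 = -31)
(-292 + 66*t(-1, -5))/(-12 - 405) = (-292 + 66*(-31))/(-12 - 405) = (-292 - 2046)/(-417) = -2338*(-1/417) = 2338/417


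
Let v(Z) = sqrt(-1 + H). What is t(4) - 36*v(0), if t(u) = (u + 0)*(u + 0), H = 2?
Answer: -20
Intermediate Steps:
v(Z) = 1 (v(Z) = sqrt(-1 + 2) = sqrt(1) = 1)
t(u) = u**2 (t(u) = u*u = u**2)
t(4) - 36*v(0) = 4**2 - 36*1 = 16 - 36 = -20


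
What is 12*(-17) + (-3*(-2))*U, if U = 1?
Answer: -198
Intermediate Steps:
12*(-17) + (-3*(-2))*U = 12*(-17) - 3*(-2)*1 = -204 + 6*1 = -204 + 6 = -198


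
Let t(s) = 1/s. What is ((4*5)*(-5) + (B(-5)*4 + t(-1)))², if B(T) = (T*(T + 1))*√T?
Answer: (101 - 80*I*√5)² ≈ -21799.0 - 36135.0*I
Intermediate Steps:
B(T) = T^(3/2)*(1 + T) (B(T) = (T*(1 + T))*√T = T^(3/2)*(1 + T))
((4*5)*(-5) + (B(-5)*4 + t(-1)))² = ((4*5)*(-5) + (((-5)^(3/2)*(1 - 5))*4 + 1/(-1)))² = (20*(-5) + ((-5*I*√5*(-4))*4 - 1))² = (-100 + ((20*I*√5)*4 - 1))² = (-100 + (80*I*√5 - 1))² = (-100 + (-1 + 80*I*√5))² = (-101 + 80*I*√5)²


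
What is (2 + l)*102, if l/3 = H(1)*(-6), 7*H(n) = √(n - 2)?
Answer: 204 - 1836*I/7 ≈ 204.0 - 262.29*I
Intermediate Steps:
H(n) = √(-2 + n)/7 (H(n) = √(n - 2)/7 = √(-2 + n)/7)
l = -18*I/7 (l = 3*((√(-2 + 1)/7)*(-6)) = 3*((√(-1)/7)*(-6)) = 3*((I/7)*(-6)) = 3*(-6*I/7) = -18*I/7 ≈ -2.5714*I)
(2 + l)*102 = (2 - 18*I/7)*102 = 204 - 1836*I/7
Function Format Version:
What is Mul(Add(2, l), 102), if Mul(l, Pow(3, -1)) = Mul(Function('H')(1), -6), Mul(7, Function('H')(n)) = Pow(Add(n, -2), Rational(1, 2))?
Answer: Add(204, Mul(Rational(-1836, 7), I)) ≈ Add(204.00, Mul(-262.29, I))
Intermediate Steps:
Function('H')(n) = Mul(Rational(1, 7), Pow(Add(-2, n), Rational(1, 2))) (Function('H')(n) = Mul(Rational(1, 7), Pow(Add(n, -2), Rational(1, 2))) = Mul(Rational(1, 7), Pow(Add(-2, n), Rational(1, 2))))
l = Mul(Rational(-18, 7), I) (l = Mul(3, Mul(Mul(Rational(1, 7), Pow(Add(-2, 1), Rational(1, 2))), -6)) = Mul(3, Mul(Mul(Rational(1, 7), Pow(-1, Rational(1, 2))), -6)) = Mul(3, Mul(Mul(Rational(1, 7), I), -6)) = Mul(3, Mul(Rational(-6, 7), I)) = Mul(Rational(-18, 7), I) ≈ Mul(-2.5714, I))
Mul(Add(2, l), 102) = Mul(Add(2, Mul(Rational(-18, 7), I)), 102) = Add(204, Mul(Rational(-1836, 7), I))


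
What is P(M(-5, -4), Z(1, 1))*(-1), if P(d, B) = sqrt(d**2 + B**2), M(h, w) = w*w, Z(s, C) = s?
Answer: -sqrt(257) ≈ -16.031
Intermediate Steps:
M(h, w) = w**2
P(d, B) = sqrt(B**2 + d**2)
P(M(-5, -4), Z(1, 1))*(-1) = sqrt(1**2 + ((-4)**2)**2)*(-1) = sqrt(1 + 16**2)*(-1) = sqrt(1 + 256)*(-1) = sqrt(257)*(-1) = -sqrt(257)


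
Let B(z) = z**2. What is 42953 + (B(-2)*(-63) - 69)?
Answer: 42632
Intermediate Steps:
42953 + (B(-2)*(-63) - 69) = 42953 + ((-2)**2*(-63) - 69) = 42953 + (4*(-63) - 69) = 42953 + (-252 - 69) = 42953 - 321 = 42632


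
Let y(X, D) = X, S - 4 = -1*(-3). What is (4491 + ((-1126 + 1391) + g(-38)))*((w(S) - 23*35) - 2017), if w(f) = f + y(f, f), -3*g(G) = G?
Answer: -13390416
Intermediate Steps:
S = 7 (S = 4 - 1*(-3) = 4 + 3 = 7)
g(G) = -G/3
w(f) = 2*f (w(f) = f + f = 2*f)
(4491 + ((-1126 + 1391) + g(-38)))*((w(S) - 23*35) - 2017) = (4491 + ((-1126 + 1391) - ⅓*(-38)))*((2*7 - 23*35) - 2017) = (4491 + (265 + 38/3))*((14 - 805) - 2017) = (4491 + 833/3)*(-791 - 2017) = (14306/3)*(-2808) = -13390416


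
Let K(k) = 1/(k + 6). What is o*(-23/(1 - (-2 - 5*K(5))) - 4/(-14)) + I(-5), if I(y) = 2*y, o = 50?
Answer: -43705/133 ≈ -328.61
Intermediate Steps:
K(k) = 1/(6 + k)
o*(-23/(1 - (-2 - 5*K(5))) - 4/(-14)) + I(-5) = 50*(-23/(1 - (-2 - 5/(6 + 5))) - 4/(-14)) + 2*(-5) = 50*(-23/(1 - (-2 - 5/11)) - 4*(-1/14)) - 10 = 50*(-23/(1 - (-2 - 5*1/11)) + 2/7) - 10 = 50*(-23/(1 - (-2 - 5/11)) + 2/7) - 10 = 50*(-23/(1 - 1*(-27/11)) + 2/7) - 10 = 50*(-23/(1 + 27/11) + 2/7) - 10 = 50*(-23/38/11 + 2/7) - 10 = 50*(-23*11/38 + 2/7) - 10 = 50*(-253/38 + 2/7) - 10 = 50*(-1695/266) - 10 = -42375/133 - 10 = -43705/133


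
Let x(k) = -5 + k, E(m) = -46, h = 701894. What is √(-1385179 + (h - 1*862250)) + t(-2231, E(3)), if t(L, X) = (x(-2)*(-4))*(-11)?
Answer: -308 + I*√1545535 ≈ -308.0 + 1243.2*I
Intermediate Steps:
t(L, X) = -308 (t(L, X) = ((-5 - 2)*(-4))*(-11) = -7*(-4)*(-11) = 28*(-11) = -308)
√(-1385179 + (h - 1*862250)) + t(-2231, E(3)) = √(-1385179 + (701894 - 1*862250)) - 308 = √(-1385179 + (701894 - 862250)) - 308 = √(-1385179 - 160356) - 308 = √(-1545535) - 308 = I*√1545535 - 308 = -308 + I*√1545535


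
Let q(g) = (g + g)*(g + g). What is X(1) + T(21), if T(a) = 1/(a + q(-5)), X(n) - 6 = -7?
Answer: -120/121 ≈ -0.99174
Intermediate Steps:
q(g) = 4*g² (q(g) = (2*g)*(2*g) = 4*g²)
X(n) = -1 (X(n) = 6 - 7 = -1)
T(a) = 1/(100 + a) (T(a) = 1/(a + 4*(-5)²) = 1/(a + 4*25) = 1/(a + 100) = 1/(100 + a))
X(1) + T(21) = -1 + 1/(100 + 21) = -1 + 1/121 = -120/121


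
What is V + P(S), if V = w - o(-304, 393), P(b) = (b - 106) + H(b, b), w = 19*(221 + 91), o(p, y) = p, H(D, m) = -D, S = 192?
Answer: 6126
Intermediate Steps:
w = 5928 (w = 19*312 = 5928)
P(b) = -106 (P(b) = (b - 106) - b = (-106 + b) - b = -106)
V = 6232 (V = 5928 - 1*(-304) = 5928 + 304 = 6232)
V + P(S) = 6232 - 106 = 6126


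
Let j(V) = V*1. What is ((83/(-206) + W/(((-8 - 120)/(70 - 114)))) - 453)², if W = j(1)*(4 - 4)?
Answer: 8723746801/42436 ≈ 2.0557e+5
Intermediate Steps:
j(V) = V
W = 0 (W = 1*(4 - 4) = 1*0 = 0)
((83/(-206) + W/(((-8 - 120)/(70 - 114)))) - 453)² = ((83/(-206) + 0/(((-8 - 120)/(70 - 114)))) - 453)² = ((83*(-1/206) + 0/((-128/(-44)))) - 453)² = ((-83/206 + 0/((-128*(-1/44)))) - 453)² = ((-83/206 + 0/(32/11)) - 453)² = ((-83/206 + 0*(11/32)) - 453)² = ((-83/206 + 0) - 453)² = (-83/206 - 453)² = (-93401/206)² = 8723746801/42436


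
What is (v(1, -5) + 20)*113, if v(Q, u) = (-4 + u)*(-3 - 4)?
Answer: 9379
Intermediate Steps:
v(Q, u) = 28 - 7*u (v(Q, u) = (-4 + u)*(-7) = 28 - 7*u)
(v(1, -5) + 20)*113 = ((28 - 7*(-5)) + 20)*113 = ((28 + 35) + 20)*113 = (63 + 20)*113 = 83*113 = 9379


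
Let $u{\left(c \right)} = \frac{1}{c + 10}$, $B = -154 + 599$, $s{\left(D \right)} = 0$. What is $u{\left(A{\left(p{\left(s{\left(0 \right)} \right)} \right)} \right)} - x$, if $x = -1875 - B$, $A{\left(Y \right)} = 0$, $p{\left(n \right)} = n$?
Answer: $\frac{23201}{10} \approx 2320.1$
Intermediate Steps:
$B = 445$
$u{\left(c \right)} = \frac{1}{10 + c}$
$x = -2320$ ($x = -1875 - 445 = -2320$)
$u{\left(A{\left(p{\left(s{\left(0 \right)} \right)} \right)} \right)} - x = \frac{1}{10 + 0} - -2320 = \frac{1}{10} + 2320 = \frac{23201}{10}$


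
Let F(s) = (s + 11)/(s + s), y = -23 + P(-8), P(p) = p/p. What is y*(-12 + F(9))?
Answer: 2156/9 ≈ 239.56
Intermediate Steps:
P(p) = 1
y = -22 (y = -23 + 1 = -22)
F(s) = (11 + s)/(2*s) (F(s) = (11 + s)/((2*s)) = (11 + s)*(1/(2*s)) = (11 + s)/(2*s))
y*(-12 + F(9)) = -22*(-12 + (1/2)*(11 + 9)/9) = -22*(-12 + (1/2)*(1/9)*20) = -22*(-12 + 10/9) = -22*(-98/9) = 2156/9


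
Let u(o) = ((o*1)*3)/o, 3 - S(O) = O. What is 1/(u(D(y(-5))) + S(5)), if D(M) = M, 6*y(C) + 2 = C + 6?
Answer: 1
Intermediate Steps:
S(O) = 3 - O
y(C) = ⅔ + C/6 (y(C) = -⅓ + (C + 6)/6 = -⅓ + (6 + C)/6 = -⅓ + (1 + C/6) = ⅔ + C/6)
u(o) = 3 (u(o) = (o*3)/o = (3*o)/o = 3)
1/(u(D(y(-5))) + S(5)) = 1/(3 + (3 - 1*5)) = 1/(3 + (3 - 5)) = 1/(3 - 2) = 1/1 = 1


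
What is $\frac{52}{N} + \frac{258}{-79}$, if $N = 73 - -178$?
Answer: $- \frac{60650}{19829} \approx -3.0587$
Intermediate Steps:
$N = 251$ ($N = 73 + 178 = 251$)
$\frac{52}{N} + \frac{258}{-79} = \frac{52}{251} + \frac{258}{-79} = 52 \cdot \frac{1}{251} + 258 \left(- \frac{1}{79}\right) = \frac{52}{251} - \frac{258}{79} = - \frac{60650}{19829}$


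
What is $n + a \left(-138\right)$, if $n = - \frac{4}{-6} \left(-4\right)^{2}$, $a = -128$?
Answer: $\frac{53024}{3} \approx 17675.0$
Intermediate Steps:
$n = \frac{32}{3}$ ($n = \left(-4\right) \left(- \frac{1}{6}\right) 16 = \frac{2}{3} \cdot 16 = \frac{32}{3} \approx 10.667$)
$n + a \left(-138\right) = \frac{32}{3} - -17664 = \frac{32}{3} + 17664 = \frac{53024}{3}$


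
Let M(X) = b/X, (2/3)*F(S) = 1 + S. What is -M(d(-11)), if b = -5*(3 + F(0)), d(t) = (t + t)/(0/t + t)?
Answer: 45/4 ≈ 11.250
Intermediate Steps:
F(S) = 3/2 + 3*S/2 (F(S) = 3*(1 + S)/2 = 3/2 + 3*S/2)
d(t) = 2 (d(t) = (2*t)/(0 + t) = (2*t)/t = 2)
b = -45/2 (b = -5*(3 + (3/2 + (3/2)*0)) = -5*(3 + (3/2 + 0)) = -5*(3 + 3/2) = -5*9/2 = -45/2 ≈ -22.500)
M(X) = -45/(2*X)
-M(d(-11)) = -(-45)/(2*2) = -1*(-45/4) = 45/4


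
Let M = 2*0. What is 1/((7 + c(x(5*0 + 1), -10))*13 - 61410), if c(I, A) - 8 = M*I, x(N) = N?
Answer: -1/61215 ≈ -1.6336e-5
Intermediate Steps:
M = 0
c(I, A) = 8 (c(I, A) = 8 + 0*I = 8 + 0 = 8)
1/((7 + c(x(5*0 + 1), -10))*13 - 61410) = 1/((7 + 8)*13 - 61410) = 1/(15*13 - 61410) = 1/(195 - 61410) = 1/(-61215) = -1/61215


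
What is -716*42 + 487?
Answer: -29585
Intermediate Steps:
-716*42 + 487 = -30072 + 487 = -29585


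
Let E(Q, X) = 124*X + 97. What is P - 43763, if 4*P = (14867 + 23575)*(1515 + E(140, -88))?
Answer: -89421413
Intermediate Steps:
E(Q, X) = 97 + 124*X
P = -89377650 (P = ((14867 + 23575)*(1515 + (97 + 124*(-88))))/4 = (38442*(1515 + (97 - 10912)))/4 = (38442*(1515 - 10815))/4 = (38442*(-9300))/4 = (¼)*(-357510600) = -89377650)
P - 43763 = -89377650 - 43763 = -89421413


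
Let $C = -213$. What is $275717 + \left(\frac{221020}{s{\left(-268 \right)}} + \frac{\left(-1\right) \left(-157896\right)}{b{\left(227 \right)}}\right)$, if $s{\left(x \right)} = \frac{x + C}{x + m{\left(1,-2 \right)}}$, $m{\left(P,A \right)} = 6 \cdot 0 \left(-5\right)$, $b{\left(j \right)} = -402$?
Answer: $\frac{12841508883}{32227} \approx 3.9847 \cdot 10^{5}$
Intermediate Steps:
$m{\left(P,A \right)} = 0$ ($m{\left(P,A \right)} = 0 \left(-5\right) = 0$)
$s{\left(x \right)} = \frac{-213 + x}{x}$ ($s{\left(x \right)} = \frac{x - 213}{x + 0} = \frac{-213 + x}{x}$)
$275717 + \left(\frac{221020}{s{\left(-268 \right)}} + \frac{\left(-1\right) \left(-157896\right)}{b{\left(227 \right)}}\right) = 275717 + \left(\frac{221020}{\frac{1}{-268} \left(-213 - 268\right)} + \frac{\left(-1\right) \left(-157896\right)}{-402}\right) = 275717 + \left(\frac{221020}{\left(- \frac{1}{268}\right) \left(-481\right)} + 157896 \left(- \frac{1}{402}\right)\right) = 275717 - \left(\frac{26316}{67} - \frac{221020}{\frac{481}{268}}\right) = 275717 + \left(221020 \cdot \frac{268}{481} - \frac{26316}{67}\right) = 275717 + \left(\frac{59233360}{481} - \frac{26316}{67}\right) = 275717 + \frac{3955977124}{32227} = \frac{12841508883}{32227}$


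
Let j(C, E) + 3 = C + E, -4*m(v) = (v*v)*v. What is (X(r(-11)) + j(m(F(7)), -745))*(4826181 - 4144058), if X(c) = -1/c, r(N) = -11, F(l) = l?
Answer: -25020953763/44 ≈ -5.6866e+8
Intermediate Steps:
m(v) = -v³/4 (m(v) = -v*v*v/4 = -v²*v/4 = -v³/4)
j(C, E) = -3 + C + E (j(C, E) = -3 + (C + E) = -3 + C + E)
(X(r(-11)) + j(m(F(7)), -745))*(4826181 - 4144058) = (-1/(-11) + (-3 - ¼*7³ - 745))*(4826181 - 4144058) = (-1*(-1/11) + (-3 - ¼*343 - 745))*682123 = (1/11 + (-3 - 343/4 - 745))*682123 = (1/11 - 3335/4)*682123 = -36681/44*682123 = -25020953763/44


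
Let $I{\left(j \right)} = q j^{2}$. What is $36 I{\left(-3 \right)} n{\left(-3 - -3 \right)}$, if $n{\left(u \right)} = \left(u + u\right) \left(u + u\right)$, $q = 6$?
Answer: $0$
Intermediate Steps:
$I{\left(j \right)} = 6 j^{2}$
$n{\left(u \right)} = 4 u^{2}$ ($n{\left(u \right)} = 2 u 2 u = 4 u^{2}$)
$36 I{\left(-3 \right)} n{\left(-3 - -3 \right)} = 36 \cdot 6 \left(-3\right)^{2} \cdot 4 \left(-3 - -3\right)^{2} = 36 \cdot 6 \cdot 9 \cdot 4 \left(-3 + 3\right)^{2} = 36 \cdot 54 \cdot 4 \cdot 0^{2} = 1944 \cdot 4 \cdot 0 = 1944 \cdot 0 = 0$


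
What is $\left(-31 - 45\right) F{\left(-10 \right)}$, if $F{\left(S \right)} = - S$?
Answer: $-760$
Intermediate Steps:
$\left(-31 - 45\right) F{\left(-10 \right)} = \left(-31 - 45\right) \left(\left(-1\right) \left(-10\right)\right) = \left(-76\right) 10 = -760$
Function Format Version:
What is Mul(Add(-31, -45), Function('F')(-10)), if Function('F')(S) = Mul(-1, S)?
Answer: -760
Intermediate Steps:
Mul(Add(-31, -45), Function('F')(-10)) = Mul(Add(-31, -45), Mul(-1, -10)) = Mul(-76, 10) = -760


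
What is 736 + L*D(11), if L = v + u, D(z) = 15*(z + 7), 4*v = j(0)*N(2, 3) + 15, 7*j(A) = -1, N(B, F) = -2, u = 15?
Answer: 81449/14 ≈ 5817.8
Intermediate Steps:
j(A) = -⅐ (j(A) = (⅐)*(-1) = -⅐)
v = 107/28 (v = (-⅐*(-2) + 15)/4 = (2/7 + 15)/4 = (¼)*(107/7) = 107/28 ≈ 3.8214)
D(z) = 105 + 15*z (D(z) = 15*(7 + z) = 105 + 15*z)
L = 527/28 (L = 107/28 + 15 = 527/28 ≈ 18.821)
736 + L*D(11) = 736 + 527*(105 + 15*11)/28 = 736 + 527*(105 + 165)/28 = 736 + (527/28)*270 = 736 + 71145/14 = 81449/14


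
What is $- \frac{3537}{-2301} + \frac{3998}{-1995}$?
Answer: $- \frac{714361}{1530165} \approx -0.46685$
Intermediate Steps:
$- \frac{3537}{-2301} + \frac{3998}{-1995} = \left(-3537\right) \left(- \frac{1}{2301}\right) + 3998 \left(- \frac{1}{1995}\right) = \frac{1179}{767} - \frac{3998}{1995} = - \frac{714361}{1530165}$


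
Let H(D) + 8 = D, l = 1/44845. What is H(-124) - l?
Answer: -5919541/44845 ≈ -132.00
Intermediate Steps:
l = 1/44845 ≈ 2.2299e-5
H(D) = -8 + D
H(-124) - l = (-8 - 124) - 1*1/44845 = -132 - 1/44845 = -5919541/44845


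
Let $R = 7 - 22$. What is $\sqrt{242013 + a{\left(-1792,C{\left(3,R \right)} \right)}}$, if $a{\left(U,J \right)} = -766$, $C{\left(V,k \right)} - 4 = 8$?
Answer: $\sqrt{241247} \approx 491.17$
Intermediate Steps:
$R = -15$ ($R = 7 - 22 = -15$)
$C{\left(V,k \right)} = 12$ ($C{\left(V,k \right)} = 4 + 8 = 12$)
$\sqrt{242013 + a{\left(-1792,C{\left(3,R \right)} \right)}} = \sqrt{242013 - 766} = \sqrt{241247}$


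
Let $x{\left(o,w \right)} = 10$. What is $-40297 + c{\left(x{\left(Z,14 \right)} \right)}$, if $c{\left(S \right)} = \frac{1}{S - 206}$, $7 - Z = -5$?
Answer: $- \frac{7898213}{196} \approx -40297.0$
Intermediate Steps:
$Z = 12$ ($Z = 7 - -5 = 7 + 5 = 12$)
$c{\left(S \right)} = \frac{1}{-206 + S}$ ($c{\left(S \right)} = \frac{1}{S - 206} = \frac{1}{-206 + S}$)
$-40297 + c{\left(x{\left(Z,14 \right)} \right)} = -40297 + \frac{1}{-206 + 10} = -40297 + \frac{1}{-196} = -40297 - \frac{1}{196} = - \frac{7898213}{196}$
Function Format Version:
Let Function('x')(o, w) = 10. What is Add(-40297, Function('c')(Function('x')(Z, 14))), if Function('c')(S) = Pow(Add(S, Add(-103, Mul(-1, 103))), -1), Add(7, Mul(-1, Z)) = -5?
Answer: Rational(-7898213, 196) ≈ -40297.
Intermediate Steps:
Z = 12 (Z = Add(7, Mul(-1, -5)) = Add(7, 5) = 12)
Function('c')(S) = Pow(Add(-206, S), -1) (Function('c')(S) = Pow(Add(S, Add(-103, -103)), -1) = Pow(Add(S, -206), -1) = Pow(Add(-206, S), -1))
Add(-40297, Function('c')(Function('x')(Z, 14))) = Add(-40297, Pow(Add(-206, 10), -1)) = Add(-40297, Pow(-196, -1)) = Add(-40297, Rational(-1, 196)) = Rational(-7898213, 196)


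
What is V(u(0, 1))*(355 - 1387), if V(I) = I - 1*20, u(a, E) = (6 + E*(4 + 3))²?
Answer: -153768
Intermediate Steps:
u(a, E) = (6 + 7*E)² (u(a, E) = (6 + E*7)² = (6 + 7*E)²)
V(I) = -20 + I (V(I) = I - 20 = -20 + I)
V(u(0, 1))*(355 - 1387) = (-20 + (6 + 7*1)²)*(355 - 1387) = (-20 + (6 + 7)²)*(-1032) = (-20 + 13²)*(-1032) = (-20 + 169)*(-1032) = 149*(-1032) = -153768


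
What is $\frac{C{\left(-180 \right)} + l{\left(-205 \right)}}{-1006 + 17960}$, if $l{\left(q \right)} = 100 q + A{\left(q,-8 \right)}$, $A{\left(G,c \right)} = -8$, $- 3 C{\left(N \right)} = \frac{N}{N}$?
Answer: $- \frac{61525}{50862} \approx -1.2096$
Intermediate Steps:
$C{\left(N \right)} = - \frac{1}{3}$ ($C{\left(N \right)} = - \frac{N \frac{1}{N}}{3} = \left(- \frac{1}{3}\right) 1 = - \frac{1}{3}$)
$l{\left(q \right)} = -8 + 100 q$ ($l{\left(q \right)} = 100 q - 8 = -8 + 100 q$)
$\frac{C{\left(-180 \right)} + l{\left(-205 \right)}}{-1006 + 17960} = \frac{- \frac{1}{3} + \left(-8 + 100 \left(-205\right)\right)}{-1006 + 17960} = \frac{- \frac{1}{3} - 20508}{16954} = \left(- \frac{1}{3} - 20508\right) \frac{1}{16954} = \left(- \frac{61525}{3}\right) \frac{1}{16954} = - \frac{61525}{50862}$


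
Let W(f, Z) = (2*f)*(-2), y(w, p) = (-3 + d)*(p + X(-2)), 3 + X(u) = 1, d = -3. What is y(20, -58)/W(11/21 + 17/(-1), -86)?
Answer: 945/173 ≈ 5.4624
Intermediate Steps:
X(u) = -2 (X(u) = -3 + 1 = -2)
y(w, p) = 12 - 6*p (y(w, p) = (-3 - 3)*(p - 2) = -6*(-2 + p) = 12 - 6*p)
W(f, Z) = -4*f
y(20, -58)/W(11/21 + 17/(-1), -86) = (12 - 6*(-58))/((-4*(11/21 + 17/(-1)))) = (12 + 348)/((-4*(11*(1/21) + 17*(-1)))) = 360/((-4*(11/21 - 17))) = 360/((-4*(-346/21))) = 360/(1384/21) = 360*(21/1384) = 945/173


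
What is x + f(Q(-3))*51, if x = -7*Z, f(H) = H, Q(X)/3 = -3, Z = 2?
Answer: -473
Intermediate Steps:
Q(X) = -9 (Q(X) = 3*(-3) = -9)
x = -14 (x = -7*2 = -14)
x + f(Q(-3))*51 = -14 - 9*51 = -14 - 459 = -473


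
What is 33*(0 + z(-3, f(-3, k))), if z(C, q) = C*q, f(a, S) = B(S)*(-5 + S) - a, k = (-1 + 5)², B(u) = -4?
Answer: 4059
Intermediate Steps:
k = 16 (k = 4² = 16)
f(a, S) = 20 - a - 4*S (f(a, S) = -4*(-5 + S) - a = (20 - 4*S) - a = 20 - a - 4*S)
33*(0 + z(-3, f(-3, k))) = 33*(0 - 3*(20 - 1*(-3) - 4*16)) = 33*(0 - 3*(20 + 3 - 64)) = 33*(0 - 3*(-41)) = 33*(0 + 123) = 33*123 = 4059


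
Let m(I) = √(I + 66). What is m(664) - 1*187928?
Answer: -187928 + √730 ≈ -1.8790e+5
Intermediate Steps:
m(I) = √(66 + I)
m(664) - 1*187928 = √(66 + 664) - 1*187928 = √730 - 187928 = -187928 + √730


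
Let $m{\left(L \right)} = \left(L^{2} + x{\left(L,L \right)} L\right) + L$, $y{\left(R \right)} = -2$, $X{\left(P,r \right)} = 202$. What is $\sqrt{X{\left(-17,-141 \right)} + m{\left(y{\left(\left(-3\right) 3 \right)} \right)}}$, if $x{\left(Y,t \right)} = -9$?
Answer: $\sqrt{222} \approx 14.9$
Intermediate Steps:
$m{\left(L \right)} = L^{2} - 8 L$ ($m{\left(L \right)} = \left(L^{2} - 9 L\right) + L = L^{2} - 8 L$)
$\sqrt{X{\left(-17,-141 \right)} + m{\left(y{\left(\left(-3\right) 3 \right)} \right)}} = \sqrt{202 - 2 \left(-8 - 2\right)} = \sqrt{202 - -20} = \sqrt{202 + 20} = \sqrt{222}$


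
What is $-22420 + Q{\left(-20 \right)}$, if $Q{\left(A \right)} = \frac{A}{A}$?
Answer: $-22419$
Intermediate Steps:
$Q{\left(A \right)} = 1$
$-22420 + Q{\left(-20 \right)} = -22420 + 1 = -22419$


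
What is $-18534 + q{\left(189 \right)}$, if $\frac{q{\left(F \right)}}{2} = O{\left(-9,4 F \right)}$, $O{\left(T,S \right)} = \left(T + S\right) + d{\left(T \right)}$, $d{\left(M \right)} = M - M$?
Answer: $-17040$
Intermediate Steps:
$d{\left(M \right)} = 0$
$O{\left(T,S \right)} = S + T$ ($O{\left(T,S \right)} = \left(T + S\right) + 0 = \left(S + T\right) + 0 = S + T$)
$q{\left(F \right)} = -18 + 8 F$ ($q{\left(F \right)} = 2 \left(4 F - 9\right) = 2 \left(-9 + 4 F\right) = -18 + 8 F$)
$-18534 + q{\left(189 \right)} = -18534 + \left(-18 + 8 \cdot 189\right) = -18534 + \left(-18 + 1512\right) = -18534 + 1494 = -17040$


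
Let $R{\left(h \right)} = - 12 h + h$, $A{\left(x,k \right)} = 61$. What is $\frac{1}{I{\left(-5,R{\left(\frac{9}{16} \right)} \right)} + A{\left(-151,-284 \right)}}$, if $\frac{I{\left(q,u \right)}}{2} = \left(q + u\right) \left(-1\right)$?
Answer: $\frac{8}{667} \approx 0.011994$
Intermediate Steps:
$R{\left(h \right)} = - 11 h$
$I{\left(q,u \right)} = - 2 q - 2 u$ ($I{\left(q,u \right)} = 2 \left(q + u\right) \left(-1\right) = 2 \left(- q - u\right) = - 2 q - 2 u$)
$\frac{1}{I{\left(-5,R{\left(\frac{9}{16} \right)} \right)} + A{\left(-151,-284 \right)}} = \frac{1}{\left(\left(-2\right) \left(-5\right) - 2 \left(- 11 \cdot \frac{9}{16}\right)\right) + 61} = \frac{1}{\left(10 - 2 \left(- 11 \cdot 9 \cdot \frac{1}{16}\right)\right) + 61} = \frac{1}{\left(10 - 2 \left(\left(-11\right) \frac{9}{16}\right)\right) + 61} = \frac{1}{\left(10 - - \frac{99}{8}\right) + 61} = \frac{1}{\left(10 + \frac{99}{8}\right) + 61} = \frac{1}{\frac{179}{8} + 61} = \frac{1}{\frac{667}{8}} = \frac{8}{667}$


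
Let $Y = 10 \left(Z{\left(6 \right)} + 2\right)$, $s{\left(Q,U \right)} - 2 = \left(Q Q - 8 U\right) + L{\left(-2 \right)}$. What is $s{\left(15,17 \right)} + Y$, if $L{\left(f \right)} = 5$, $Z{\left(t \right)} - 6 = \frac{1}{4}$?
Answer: $\frac{357}{2} \approx 178.5$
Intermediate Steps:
$Z{\left(t \right)} = \frac{25}{4}$ ($Z{\left(t \right)} = 6 + \frac{1}{4} = \frac{25}{4}$)
$s{\left(Q,U \right)} = 7 + Q^{2} - 8 U$ ($s{\left(Q,U \right)} = 2 + \left(\left(Q Q - 8 U\right) + 5\right) = 2 + \left(\left(Q^{2} - 8 U\right) + 5\right) = 2 + \left(5 + Q^{2} - 8 U\right) = 7 + Q^{2} - 8 U$)
$Y = \frac{165}{2}$ ($Y = 10 \left(\frac{25}{4} + 2\right) = 10 \cdot \frac{33}{4} = \frac{165}{2} \approx 82.5$)
$s{\left(15,17 \right)} + Y = \left(7 + 15^{2} - 136\right) + \frac{165}{2} = \left(7 + 225 - 136\right) + \frac{165}{2} = 96 + \frac{165}{2} = \frac{357}{2}$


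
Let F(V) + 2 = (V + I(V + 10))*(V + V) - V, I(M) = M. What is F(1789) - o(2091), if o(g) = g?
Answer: 12833982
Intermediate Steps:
F(V) = -2 - V + 2*V*(10 + 2*V) (F(V) = -2 + ((V + (V + 10))*(V + V) - V) = -2 + ((V + (10 + V))*(2*V) - V) = -2 + ((10 + 2*V)*(2*V) - V) = -2 + (2*V*(10 + 2*V) - V) = -2 + (-V + 2*V*(10 + 2*V)) = -2 - V + 2*V*(10 + 2*V))
F(1789) - o(2091) = (-2 + 4*1789² + 19*1789) - 1*2091 = (-2 + 4*3200521 + 33991) - 2091 = (-2 + 12802084 + 33991) - 2091 = 12836073 - 2091 = 12833982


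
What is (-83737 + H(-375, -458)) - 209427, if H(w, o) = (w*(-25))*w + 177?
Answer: -3808612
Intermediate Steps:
H(w, o) = 177 - 25*w**2 (H(w, o) = (-25*w)*w + 177 = -25*w**2 + 177 = 177 - 25*w**2)
(-83737 + H(-375, -458)) - 209427 = (-83737 + (177 - 25*(-375)**2)) - 209427 = (-83737 + (177 - 25*140625)) - 209427 = (-83737 + (177 - 3515625)) - 209427 = (-83737 - 3515448) - 209427 = -3599185 - 209427 = -3808612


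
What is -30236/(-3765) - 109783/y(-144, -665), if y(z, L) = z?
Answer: 139228993/180720 ≈ 770.41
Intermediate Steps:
-30236/(-3765) - 109783/y(-144, -665) = -30236/(-3765) - 109783/(-144) = -30236*(-1/3765) - 109783*(-1/144) = 30236/3765 + 109783/144 = 139228993/180720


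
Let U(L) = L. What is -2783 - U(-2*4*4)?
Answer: -2751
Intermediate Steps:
-2783 - U(-2*4*4) = -2783 - (-2*4)*4 = -2783 - (-8)*4 = -2783 - 1*(-32) = -2783 + 32 = -2751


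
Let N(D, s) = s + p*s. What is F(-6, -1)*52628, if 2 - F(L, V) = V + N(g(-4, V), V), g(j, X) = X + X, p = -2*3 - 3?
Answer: -263140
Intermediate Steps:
p = -9 (p = -6 - 3 = -9)
g(j, X) = 2*X
N(D, s) = -8*s (N(D, s) = s - 9*s = -8*s)
F(L, V) = 2 + 7*V (F(L, V) = 2 - (V - 8*V) = 2 - (-7)*V = 2 + 7*V)
F(-6, -1)*52628 = (2 + 7*(-1))*52628 = (2 - 7)*52628 = -5*52628 = -263140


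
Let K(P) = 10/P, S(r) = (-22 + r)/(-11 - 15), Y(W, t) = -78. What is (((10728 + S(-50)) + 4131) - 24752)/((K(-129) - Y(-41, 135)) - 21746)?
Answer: 16585917/36337366 ≈ 0.45644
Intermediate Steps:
S(r) = 11/13 - r/26 (S(r) = (-22 + r)/(-26) = (-22 + r)*(-1/26) = 11/13 - r/26)
(((10728 + S(-50)) + 4131) - 24752)/((K(-129) - Y(-41, 135)) - 21746) = (((10728 + (11/13 - 1/26*(-50))) + 4131) - 24752)/((10/(-129) - 1*(-78)) - 21746) = (((10728 + (11/13 + 25/13)) + 4131) - 24752)/((10*(-1/129) + 78) - 21746) = (((10728 + 36/13) + 4131) - 24752)/((-10/129 + 78) - 21746) = ((139500/13 + 4131) - 24752)/(10052/129 - 21746) = (193203/13 - 24752)/(-2795182/129) = -128573/13*(-129/2795182) = 16585917/36337366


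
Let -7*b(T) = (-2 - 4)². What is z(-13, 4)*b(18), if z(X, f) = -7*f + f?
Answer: 864/7 ≈ 123.43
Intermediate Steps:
z(X, f) = -6*f
b(T) = -36/7 (b(T) = -(-2 - 4)²/7 = -⅐*(-6)² = -⅐*36 = -36/7)
z(-13, 4)*b(18) = -6*4*(-36/7) = -24*(-36/7) = 864/7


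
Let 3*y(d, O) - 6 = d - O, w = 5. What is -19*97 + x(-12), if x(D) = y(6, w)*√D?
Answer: -1843 + 14*I*√3/3 ≈ -1843.0 + 8.0829*I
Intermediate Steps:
y(d, O) = 2 - O/3 + d/3 (y(d, O) = 2 + (d - O)/3 = 2 + (-O/3 + d/3) = 2 - O/3 + d/3)
x(D) = 7*√D/3 (x(D) = (2 - ⅓*5 + (⅓)*6)*√D = (2 - 5/3 + 2)*√D = 7*√D/3)
-19*97 + x(-12) = -19*97 + 7*√(-12)/3 = -1843 + 7*(2*I*√3)/3 = -1843 + 14*I*√3/3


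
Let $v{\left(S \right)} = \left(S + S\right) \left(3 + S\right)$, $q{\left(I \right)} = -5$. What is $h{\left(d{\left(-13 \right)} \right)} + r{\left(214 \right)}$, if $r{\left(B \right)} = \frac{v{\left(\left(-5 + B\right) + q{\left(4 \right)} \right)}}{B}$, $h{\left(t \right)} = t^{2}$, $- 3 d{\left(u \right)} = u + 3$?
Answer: $\frac{390752}{963} \approx 405.77$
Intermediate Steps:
$d{\left(u \right)} = -1 - \frac{u}{3}$ ($d{\left(u \right)} = - \frac{u + 3}{3} = - \frac{3 + u}{3} = -1 - \frac{u}{3}$)
$v{\left(S \right)} = 2 S \left(3 + S\right)$
$r{\left(B \right)} = \frac{2 \left(-10 + B\right) \left(-7 + B\right)}{B}$ ($r{\left(B \right)} = \frac{2 \left(\left(-5 + B\right) - 5\right) \left(3 + \left(\left(-5 + B\right) - 5\right)\right)}{B} = \frac{2 \left(-10 + B\right) \left(3 + \left(-10 + B\right)\right)}{B} = \frac{2 \left(-10 + B\right) \left(-7 + B\right)}{B}$)
$h{\left(d{\left(-13 \right)} \right)} + r{\left(214 \right)} = \left(-1 - - \frac{13}{3}\right)^{2} + \left(-34 + 2 \cdot 214 + \frac{140}{214}\right) = \left(-1 + \frac{13}{3}\right)^{2} + \left(-34 + 428 + 140 \cdot \frac{1}{214}\right) = \left(\frac{10}{3}\right)^{2} + \left(-34 + 428 + \frac{70}{107}\right) = \frac{100}{9} + \frac{42228}{107} = \frac{390752}{963}$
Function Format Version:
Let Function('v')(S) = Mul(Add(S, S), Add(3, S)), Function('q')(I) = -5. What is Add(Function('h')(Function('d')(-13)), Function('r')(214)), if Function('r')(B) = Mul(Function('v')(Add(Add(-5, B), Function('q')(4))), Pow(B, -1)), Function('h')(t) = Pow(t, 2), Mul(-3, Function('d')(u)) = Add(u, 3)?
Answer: Rational(390752, 963) ≈ 405.77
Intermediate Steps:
Function('d')(u) = Add(-1, Mul(Rational(-1, 3), u)) (Function('d')(u) = Mul(Rational(-1, 3), Add(u, 3)) = Mul(Rational(-1, 3), Add(3, u)) = Add(-1, Mul(Rational(-1, 3), u)))
Function('v')(S) = Mul(2, S, Add(3, S)) (Function('v')(S) = Mul(Mul(2, S), Add(3, S)) = Mul(2, S, Add(3, S)))
Function('r')(B) = Mul(2, Pow(B, -1), Add(-10, B), Add(-7, B)) (Function('r')(B) = Mul(Mul(2, Add(Add(-5, B), -5), Add(3, Add(Add(-5, B), -5))), Pow(B, -1)) = Mul(Mul(2, Add(-10, B), Add(3, Add(-10, B))), Pow(B, -1)) = Mul(Mul(2, Add(-10, B), Add(-7, B)), Pow(B, -1)) = Mul(2, Pow(B, -1), Add(-10, B), Add(-7, B)))
Add(Function('h')(Function('d')(-13)), Function('r')(214)) = Add(Pow(Add(-1, Mul(Rational(-1, 3), -13)), 2), Add(-34, Mul(2, 214), Mul(140, Pow(214, -1)))) = Add(Pow(Add(-1, Rational(13, 3)), 2), Add(-34, 428, Mul(140, Rational(1, 214)))) = Add(Pow(Rational(10, 3), 2), Add(-34, 428, Rational(70, 107))) = Add(Rational(100, 9), Rational(42228, 107)) = Rational(390752, 963)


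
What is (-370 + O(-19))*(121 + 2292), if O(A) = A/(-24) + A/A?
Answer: -21323681/24 ≈ -8.8849e+5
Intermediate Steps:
O(A) = 1 - A/24 (O(A) = A*(-1/24) + 1 = -A/24 + 1 = 1 - A/24)
(-370 + O(-19))*(121 + 2292) = (-370 + (1 - 1/24*(-19)))*(121 + 2292) = (-370 + (1 + 19/24))*2413 = (-370 + 43/24)*2413 = -8837/24*2413 = -21323681/24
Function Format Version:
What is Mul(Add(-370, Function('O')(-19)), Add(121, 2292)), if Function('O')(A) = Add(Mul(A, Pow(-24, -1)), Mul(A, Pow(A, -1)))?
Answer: Rational(-21323681, 24) ≈ -8.8849e+5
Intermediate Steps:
Function('O')(A) = Add(1, Mul(Rational(-1, 24), A)) (Function('O')(A) = Add(Mul(A, Rational(-1, 24)), 1) = Add(Mul(Rational(-1, 24), A), 1) = Add(1, Mul(Rational(-1, 24), A)))
Mul(Add(-370, Function('O')(-19)), Add(121, 2292)) = Mul(Add(-370, Add(1, Mul(Rational(-1, 24), -19))), Add(121, 2292)) = Mul(Add(-370, Add(1, Rational(19, 24))), 2413) = Mul(Add(-370, Rational(43, 24)), 2413) = Mul(Rational(-8837, 24), 2413) = Rational(-21323681, 24)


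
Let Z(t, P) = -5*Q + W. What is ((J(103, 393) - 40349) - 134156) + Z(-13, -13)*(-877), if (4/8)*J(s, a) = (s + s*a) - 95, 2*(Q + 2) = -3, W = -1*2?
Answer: -214249/2 ≈ -1.0712e+5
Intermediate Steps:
W = -2
Q = -7/2 (Q = -2 + (1/2)*(-3) = -2 - 3/2 = -7/2 ≈ -3.5000)
Z(t, P) = 31/2 (Z(t, P) = -5*(-7/2) - 2 = 35/2 - 2 = 31/2)
J(s, a) = -190 + 2*s + 2*a*s (J(s, a) = 2*((s + s*a) - 95) = 2*((s + a*s) - 95) = 2*(-95 + s + a*s) = -190 + 2*s + 2*a*s)
((J(103, 393) - 40349) - 134156) + Z(-13, -13)*(-877) = (((-190 + 2*103 + 2*393*103) - 40349) - 134156) + (31/2)*(-877) = (((-190 + 206 + 80958) - 40349) - 134156) - 27187/2 = ((80974 - 40349) - 134156) - 27187/2 = (40625 - 134156) - 27187/2 = -93531 - 27187/2 = -214249/2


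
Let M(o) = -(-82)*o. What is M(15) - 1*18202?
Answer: -16972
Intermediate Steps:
M(o) = 82*o
M(15) - 1*18202 = 82*15 - 1*18202 = 1230 - 18202 = -16972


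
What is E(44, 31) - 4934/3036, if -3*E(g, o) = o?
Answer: -6051/506 ≈ -11.958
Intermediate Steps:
E(g, o) = -o/3
E(44, 31) - 4934/3036 = -⅓*31 - 4934/3036 = -31/3 - 4934/3036 = -31/3 - 1*2467/1518 = -31/3 - 2467/1518 = -6051/506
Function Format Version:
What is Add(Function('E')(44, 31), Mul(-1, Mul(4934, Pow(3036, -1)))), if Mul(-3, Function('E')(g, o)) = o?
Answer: Rational(-6051, 506) ≈ -11.958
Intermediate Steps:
Function('E')(g, o) = Mul(Rational(-1, 3), o)
Add(Function('E')(44, 31), Mul(-1, Mul(4934, Pow(3036, -1)))) = Add(Mul(Rational(-1, 3), 31), Mul(-1, Mul(4934, Pow(3036, -1)))) = Add(Rational(-31, 3), Mul(-1, Mul(4934, Rational(1, 3036)))) = Add(Rational(-31, 3), Mul(-1, Rational(2467, 1518))) = Add(Rational(-31, 3), Rational(-2467, 1518)) = Rational(-6051, 506)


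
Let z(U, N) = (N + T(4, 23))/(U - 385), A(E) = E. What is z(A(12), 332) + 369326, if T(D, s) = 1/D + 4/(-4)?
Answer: 551033067/1492 ≈ 3.6933e+5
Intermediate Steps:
T(D, s) = -1 + 1/D (T(D, s) = 1/D + 4*(-1/4) = 1/D - 1 = -1 + 1/D)
z(U, N) = (-3/4 + N)/(-385 + U) (z(U, N) = (N + (1 - 1*4)/4)/(U - 385) = (N + (1 - 4)/4)/(-385 + U) = (N + (1/4)*(-3))/(-385 + U) = (N - 3/4)/(-385 + U) = (-3/4 + N)/(-385 + U))
z(A(12), 332) + 369326 = (-3/4 + 332)/(-385 + 12) + 369326 = (1325/4)/(-373) + 369326 = -1/373*1325/4 + 369326 = -1325/1492 + 369326 = 551033067/1492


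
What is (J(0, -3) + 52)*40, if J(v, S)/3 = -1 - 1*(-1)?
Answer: 2080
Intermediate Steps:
J(v, S) = 0 (J(v, S) = 3*(-1 - 1*(-1)) = 3*(-1 + 1) = 3*0 = 0)
(J(0, -3) + 52)*40 = (0 + 52)*40 = 52*40 = 2080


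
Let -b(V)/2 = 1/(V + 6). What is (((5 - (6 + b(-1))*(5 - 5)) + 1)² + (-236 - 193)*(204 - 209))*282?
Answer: 615042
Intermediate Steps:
b(V) = -2/(6 + V) (b(V) = -2/(V + 6) = -2/(6 + V))
(((5 - (6 + b(-1))*(5 - 5)) + 1)² + (-236 - 193)*(204 - 209))*282 = (((5 - (6 - 2/(6 - 1))*(5 - 5)) + 1)² + (-236 - 193)*(204 - 209))*282 = (((5 - (6 - 2/5)*0) + 1)² - 429*(-5))*282 = (((5 - (6 - 2*⅕)*0) + 1)² + 2145)*282 = (((5 - (6 - ⅖)*0) + 1)² + 2145)*282 = (((5 - 28*0/5) + 1)² + 2145)*282 = (((5 - 1*0) + 1)² + 2145)*282 = (((5 + 0) + 1)² + 2145)*282 = ((5 + 1)² + 2145)*282 = (6² + 2145)*282 = (36 + 2145)*282 = 2181*282 = 615042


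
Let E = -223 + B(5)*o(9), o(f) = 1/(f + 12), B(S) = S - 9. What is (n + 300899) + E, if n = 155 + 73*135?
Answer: 6524402/21 ≈ 3.1069e+5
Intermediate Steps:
B(S) = -9 + S
o(f) = 1/(12 + f)
n = 10010 (n = 155 + 9855 = 10010)
E = -4687/21 (E = -223 + (-9 + 5)/(12 + 9) = -223 - 4/21 = -4687/21 ≈ -223.19)
(n + 300899) + E = (10010 + 300899) - 4687/21 = 310909 - 4687/21 = 6524402/21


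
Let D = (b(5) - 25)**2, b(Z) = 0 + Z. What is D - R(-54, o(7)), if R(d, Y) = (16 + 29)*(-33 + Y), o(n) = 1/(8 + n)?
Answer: 1882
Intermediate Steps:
b(Z) = Z
R(d, Y) = -1485 + 45*Y (R(d, Y) = 45*(-33 + Y) = -1485 + 45*Y)
D = 400 (D = (5 - 25)**2 = (-20)**2 = 400)
D - R(-54, o(7)) = 400 - (-1485 + 45/(8 + 7)) = 400 - (-1485 + 45/15) = 400 - (-1485 + 45*(1/15)) = 400 - (-1485 + 3) = 400 - 1*(-1482) = 400 + 1482 = 1882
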